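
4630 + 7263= 11893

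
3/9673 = 3/9673=0.00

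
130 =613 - 483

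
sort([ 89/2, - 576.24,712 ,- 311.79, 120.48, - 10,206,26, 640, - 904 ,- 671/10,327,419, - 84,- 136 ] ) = [ - 904, - 576.24,-311.79 , - 136 ,-84, - 671/10,  -  10,26,89/2 , 120.48 , 206,327 , 419 , 640 , 712]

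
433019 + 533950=966969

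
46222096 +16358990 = 62581086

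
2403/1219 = 2403/1219 =1.97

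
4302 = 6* 717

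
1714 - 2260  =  -546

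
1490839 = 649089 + 841750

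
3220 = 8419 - 5199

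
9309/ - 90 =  - 3103/30 = -103.43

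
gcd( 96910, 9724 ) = 22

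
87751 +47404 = 135155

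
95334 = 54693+40641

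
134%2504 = 134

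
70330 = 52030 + 18300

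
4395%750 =645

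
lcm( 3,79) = 237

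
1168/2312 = 146/289=0.51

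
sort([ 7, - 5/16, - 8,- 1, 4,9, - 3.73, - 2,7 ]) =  [ - 8,-3.73,- 2, - 1, -5/16, 4,7, 7,9]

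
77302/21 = 3681+1/21 = 3681.05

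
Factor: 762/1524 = 2^( - 1 ) = 1/2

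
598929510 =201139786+397789724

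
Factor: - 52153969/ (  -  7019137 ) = 7^1* 43^1*163^1*1063^1*7019137^( - 1 )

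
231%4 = 3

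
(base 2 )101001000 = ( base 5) 2303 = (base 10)328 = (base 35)9d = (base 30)AS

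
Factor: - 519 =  - 3^1*173^1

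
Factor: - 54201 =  - 3^1 * 7^1*29^1 * 89^1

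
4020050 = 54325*74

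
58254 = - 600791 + 659045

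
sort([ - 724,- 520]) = [ - 724 , - 520 ] 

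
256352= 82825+173527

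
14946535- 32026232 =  - 17079697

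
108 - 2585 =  - 2477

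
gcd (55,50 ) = 5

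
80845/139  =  581 + 86/139  =  581.62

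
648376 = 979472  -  331096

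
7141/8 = 7141/8 = 892.62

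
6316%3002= 312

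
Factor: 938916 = 2^2*3^2*11^1 * 2371^1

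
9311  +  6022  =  15333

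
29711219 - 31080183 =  - 1368964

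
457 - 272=185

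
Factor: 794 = 2^1* 397^1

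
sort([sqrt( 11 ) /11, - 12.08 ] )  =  [ - 12.08, sqrt( 11)/11 ] 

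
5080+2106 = 7186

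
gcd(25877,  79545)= 1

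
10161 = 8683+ 1478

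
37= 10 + 27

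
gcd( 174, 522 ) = 174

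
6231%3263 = 2968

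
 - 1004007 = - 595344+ - 408663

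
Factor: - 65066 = - 2^1*32533^1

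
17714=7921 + 9793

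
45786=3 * 15262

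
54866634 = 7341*7474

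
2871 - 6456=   -3585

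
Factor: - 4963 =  - 7^1*709^1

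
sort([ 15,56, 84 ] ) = [ 15,  56,84] 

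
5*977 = 4885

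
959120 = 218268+740852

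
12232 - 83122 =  - 70890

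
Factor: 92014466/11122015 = 2^1*5^( - 1 )*37^(- 1 )* 53^1*79^(-1)* 761^( - 1)*787^1*1103^1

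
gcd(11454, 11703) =249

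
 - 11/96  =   - 11/96 = -0.11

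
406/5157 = 406/5157 =0.08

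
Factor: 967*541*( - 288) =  - 150666336= - 2^5*3^2*541^1*967^1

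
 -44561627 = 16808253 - 61369880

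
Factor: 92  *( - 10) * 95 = - 2^3*5^2*19^1*23^1 = -  87400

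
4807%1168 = 135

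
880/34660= 44/1733 = 0.03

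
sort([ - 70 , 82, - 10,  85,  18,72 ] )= [ - 70 , - 10, 18 , 72 , 82, 85]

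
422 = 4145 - 3723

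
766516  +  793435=1559951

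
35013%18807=16206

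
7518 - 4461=3057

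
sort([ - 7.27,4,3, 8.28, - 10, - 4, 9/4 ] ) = [ - 10, - 7.27, - 4, 9/4, 3,  4,8.28 ] 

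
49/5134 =49/5134  =  0.01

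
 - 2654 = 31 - 2685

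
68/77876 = 17/19469 = 0.00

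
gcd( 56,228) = 4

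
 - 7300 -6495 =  - 13795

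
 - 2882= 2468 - 5350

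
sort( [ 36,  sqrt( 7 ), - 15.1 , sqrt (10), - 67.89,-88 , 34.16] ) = [ - 88, - 67.89, - 15.1,  sqrt(7 ), sqrt( 10),34.16, 36 ]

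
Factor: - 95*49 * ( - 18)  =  2^1*3^2* 5^1*7^2*19^1  =  83790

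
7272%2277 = 441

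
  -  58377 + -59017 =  - 117394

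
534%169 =27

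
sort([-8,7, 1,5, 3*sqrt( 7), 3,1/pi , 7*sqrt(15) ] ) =[ - 8,  1/pi, 1, 3,5, 7, 3*sqrt(7), 7*sqrt (15)] 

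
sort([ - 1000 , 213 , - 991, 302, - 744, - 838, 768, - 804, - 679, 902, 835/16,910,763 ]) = [-1000,-991, - 838, - 804, - 744, - 679,835/16,  213,302,763,768, 902,910]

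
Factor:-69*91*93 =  - 3^2*7^1*13^1*23^1*31^1= - 583947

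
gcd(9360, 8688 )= 48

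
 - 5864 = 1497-7361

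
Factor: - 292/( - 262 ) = 146/131 = 2^1*73^1 * 131^( - 1 ) 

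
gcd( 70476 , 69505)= 1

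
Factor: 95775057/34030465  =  13682151/4861495 = 3^2*  5^( - 1 ) * 7^1 * 41^1 * 503^( - 1 )*1933^( - 1)*5297^1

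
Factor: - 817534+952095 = 7^1*47^1*409^1 = 134561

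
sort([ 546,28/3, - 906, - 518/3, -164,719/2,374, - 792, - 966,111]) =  [-966 , - 906, - 792, - 518/3, - 164, 28/3,111,719/2, 374,546]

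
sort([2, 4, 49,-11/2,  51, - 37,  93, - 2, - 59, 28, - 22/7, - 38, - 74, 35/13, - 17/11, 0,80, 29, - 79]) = [ - 79, - 74, - 59, - 38, - 37, - 11/2, - 22/7 , -2, - 17/11,  0, 2,35/13, 4, 28, 29, 49, 51,80,93 ] 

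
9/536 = 9/536 = 0.02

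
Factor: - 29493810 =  - 2^1* 3^2*5^1  *17^1*37^1* 521^1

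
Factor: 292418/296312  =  2^(- 2 ) *7^1*20887^1*37039^( - 1) = 146209/148156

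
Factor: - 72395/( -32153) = 5^1*11^( - 1)*37^( - 1)  *79^( -1 )*14479^1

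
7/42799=7/42799= 0.00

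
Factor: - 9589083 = - 3^1*7^1*456623^1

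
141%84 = 57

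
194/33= 5 + 29/33 =5.88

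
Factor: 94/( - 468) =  - 2^( - 1 )*3^( - 2)*13^ ( - 1) *47^1 = -47/234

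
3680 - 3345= 335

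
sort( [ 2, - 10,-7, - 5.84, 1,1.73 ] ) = [ - 10, - 7, - 5.84, 1,1.73, 2 ]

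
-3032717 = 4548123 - 7580840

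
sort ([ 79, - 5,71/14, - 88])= [ - 88,-5,71/14, 79]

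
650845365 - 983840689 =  - 332995324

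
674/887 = 674/887 = 0.76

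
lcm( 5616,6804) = 353808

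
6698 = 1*6698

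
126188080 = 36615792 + 89572288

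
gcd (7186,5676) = 2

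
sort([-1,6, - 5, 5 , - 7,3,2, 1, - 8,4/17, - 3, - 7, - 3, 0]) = [ - 8, - 7,  -  7, - 5, - 3, - 3 ,  -  1,0,4/17,1 , 2, 3,  5, 6]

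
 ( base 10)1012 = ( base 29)15Q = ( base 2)1111110100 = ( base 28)184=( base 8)1764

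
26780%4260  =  1220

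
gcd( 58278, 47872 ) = 22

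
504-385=119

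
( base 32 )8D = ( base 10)269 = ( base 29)98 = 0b100001101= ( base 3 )100222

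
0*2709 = 0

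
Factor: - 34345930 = -2^1*5^1*107^1*32099^1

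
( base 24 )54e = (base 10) 2990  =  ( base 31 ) 33E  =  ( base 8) 5656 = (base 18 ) 942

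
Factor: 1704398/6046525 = 2^1*5^( - 2 )*241861^ ( - 1)*852199^1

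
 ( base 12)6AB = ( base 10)995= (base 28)17f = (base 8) 1743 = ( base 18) 315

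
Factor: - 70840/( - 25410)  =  2^2*3^( - 1 )*11^( - 1)* 23^1   =  92/33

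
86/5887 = 86/5887 = 0.01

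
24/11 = 2 + 2/11=2.18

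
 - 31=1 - 32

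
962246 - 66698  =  895548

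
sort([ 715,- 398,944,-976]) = [ - 976,-398,  715, 944]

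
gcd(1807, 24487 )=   1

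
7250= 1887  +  5363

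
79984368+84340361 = 164324729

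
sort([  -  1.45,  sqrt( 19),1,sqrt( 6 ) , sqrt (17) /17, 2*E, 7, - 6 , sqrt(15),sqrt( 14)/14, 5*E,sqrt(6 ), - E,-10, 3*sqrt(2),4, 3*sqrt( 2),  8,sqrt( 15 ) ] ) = [-10, - 6, - E,-1.45,sqrt( 17)/17, sqrt(14 )/14, 1, sqrt( 6 ), sqrt( 6 ) , sqrt( 15 ),sqrt( 15), 4,3*sqrt( 2),  3*sqrt( 2), sqrt( 19 ) , 2*E, 7, 8, 5*E ]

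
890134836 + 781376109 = 1671510945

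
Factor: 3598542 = 2^1*3^2 *31^1 * 6449^1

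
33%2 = 1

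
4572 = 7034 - 2462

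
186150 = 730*255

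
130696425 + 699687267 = 830383692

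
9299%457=159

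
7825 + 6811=14636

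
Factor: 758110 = 2^1*5^1*47^1*1613^1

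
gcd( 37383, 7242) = 51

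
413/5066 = 413/5066 = 0.08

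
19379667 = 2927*6621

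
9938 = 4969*2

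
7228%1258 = 938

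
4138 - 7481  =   - 3343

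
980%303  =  71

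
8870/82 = 108 + 7/41 = 108.17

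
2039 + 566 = 2605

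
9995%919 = 805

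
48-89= - 41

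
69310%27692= 13926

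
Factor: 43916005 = 5^1*7^3*29^1 *883^1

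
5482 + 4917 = 10399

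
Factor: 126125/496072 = 2^( - 3)*5^3*59^( - 1 )*1009^1*1051^( - 1)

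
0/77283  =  0=0.00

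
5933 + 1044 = 6977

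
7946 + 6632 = 14578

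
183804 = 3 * 61268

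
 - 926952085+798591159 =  - 128360926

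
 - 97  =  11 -108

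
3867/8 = 483 + 3/8 = 483.38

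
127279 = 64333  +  62946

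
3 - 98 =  - 95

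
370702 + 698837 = 1069539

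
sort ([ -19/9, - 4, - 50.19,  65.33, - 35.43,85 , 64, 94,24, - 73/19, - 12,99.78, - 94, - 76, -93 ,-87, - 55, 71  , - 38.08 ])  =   [ - 94,- 93,  -  87, - 76, - 55, - 50.19, - 38.08, -35.43, - 12, - 4, - 73/19, - 19/9,24,  64, 65.33,71  ,  85,94, 99.78 ]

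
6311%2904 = 503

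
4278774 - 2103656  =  2175118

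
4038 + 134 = 4172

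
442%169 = 104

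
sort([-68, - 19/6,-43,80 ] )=[ - 68, - 43, - 19/6, 80]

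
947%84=23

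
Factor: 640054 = 2^1 * 320027^1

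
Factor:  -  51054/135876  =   - 2^(-1)*13^( - 2)*127^1  =  -127/338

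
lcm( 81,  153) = 1377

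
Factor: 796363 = 796363^1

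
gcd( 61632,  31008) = 96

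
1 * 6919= 6919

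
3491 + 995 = 4486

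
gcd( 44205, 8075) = 5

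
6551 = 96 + 6455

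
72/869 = 72/869 = 0.08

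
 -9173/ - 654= 14 + 17/654 = 14.03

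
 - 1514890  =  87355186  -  88870076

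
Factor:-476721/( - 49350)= 483/50 = 2^( - 1 )*3^1*5^( - 2)*7^1*23^1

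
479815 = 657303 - 177488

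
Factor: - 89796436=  - 2^2*3803^1* 5903^1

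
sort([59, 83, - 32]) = [ - 32, 59,83 ] 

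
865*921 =796665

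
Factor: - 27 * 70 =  - 1890 = -2^1*3^3*5^1*7^1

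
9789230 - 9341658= 447572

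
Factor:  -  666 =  - 2^1 *3^2 * 37^1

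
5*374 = 1870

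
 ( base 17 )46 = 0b1001010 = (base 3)2202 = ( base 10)74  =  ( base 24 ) 32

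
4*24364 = 97456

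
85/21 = 85/21 = 4.05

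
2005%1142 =863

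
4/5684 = 1/1421 = 0.00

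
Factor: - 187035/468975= -337/845 = -5^( - 1)* 13^( - 2)*337^1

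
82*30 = 2460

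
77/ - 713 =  - 1+636/713=- 0.11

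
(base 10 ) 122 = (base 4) 1322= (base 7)233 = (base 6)322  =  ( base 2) 1111010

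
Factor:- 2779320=  -  2^3*3^1*5^1*19^1*23^1*53^1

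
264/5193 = 88/1731  =  0.05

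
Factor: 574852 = 2^2*137^1*1049^1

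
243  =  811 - 568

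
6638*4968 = 32977584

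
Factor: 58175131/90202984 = 2^( - 3 )*7^1*19^1*29^1 * 317^( - 1)*15083^1 *35569^( - 1)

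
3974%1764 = 446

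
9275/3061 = 9275/3061  =  3.03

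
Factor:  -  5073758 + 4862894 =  - 210864 = - 2^4*3^1*23^1*191^1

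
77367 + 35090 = 112457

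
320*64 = 20480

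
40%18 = 4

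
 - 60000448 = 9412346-69412794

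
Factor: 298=2^1*149^1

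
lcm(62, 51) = 3162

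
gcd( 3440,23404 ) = 4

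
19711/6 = 3285+ 1/6 = 3285.17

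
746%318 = 110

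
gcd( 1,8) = 1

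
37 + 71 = 108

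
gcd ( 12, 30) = 6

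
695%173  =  3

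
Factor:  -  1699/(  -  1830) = 2^( -1 )*3^( - 1 )*5^( - 1 ) *61^( - 1)*1699^1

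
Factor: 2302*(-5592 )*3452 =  - 44436850368  =  - 2^6*3^1 * 233^1*863^1*1151^1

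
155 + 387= 542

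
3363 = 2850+513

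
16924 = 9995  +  6929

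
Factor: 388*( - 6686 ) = - 2594168 = - 2^3*97^1*3343^1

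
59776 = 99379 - 39603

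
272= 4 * 68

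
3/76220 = 3/76220 = 0.00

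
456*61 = 27816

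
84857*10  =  848570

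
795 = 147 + 648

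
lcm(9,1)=9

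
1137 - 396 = 741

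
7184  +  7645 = 14829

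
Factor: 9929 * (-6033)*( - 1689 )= 101173898673 = 3^2*563^1*2011^1*9929^1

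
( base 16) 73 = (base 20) 5f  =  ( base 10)115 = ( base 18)67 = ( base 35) 3A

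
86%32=22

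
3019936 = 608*4967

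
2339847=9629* 243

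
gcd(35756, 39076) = 4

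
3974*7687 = 30548138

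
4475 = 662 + 3813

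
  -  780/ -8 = 97  +  1/2 = 97.50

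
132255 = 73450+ 58805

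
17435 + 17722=35157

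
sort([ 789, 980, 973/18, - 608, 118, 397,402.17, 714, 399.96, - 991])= [ - 991, - 608 , 973/18, 118, 397, 399.96 , 402.17, 714, 789, 980] 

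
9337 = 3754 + 5583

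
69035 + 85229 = 154264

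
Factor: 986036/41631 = 2^2*3^( - 1) * 13877^ ( - 1 ) * 246509^1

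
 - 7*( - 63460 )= 444220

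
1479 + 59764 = 61243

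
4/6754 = 2/3377 =0.00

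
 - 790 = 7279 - 8069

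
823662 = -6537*(-126)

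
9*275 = 2475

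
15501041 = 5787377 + 9713664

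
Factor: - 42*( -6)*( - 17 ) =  - 4284 = - 2^2 *3^2*7^1 * 17^1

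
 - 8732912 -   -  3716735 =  - 5016177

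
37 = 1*37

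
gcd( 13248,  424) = 8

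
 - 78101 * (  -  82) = 6404282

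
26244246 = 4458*5887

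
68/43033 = 68/43033= 0.00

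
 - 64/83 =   -  64/83 = - 0.77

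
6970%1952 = 1114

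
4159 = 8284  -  4125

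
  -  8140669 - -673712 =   -  7466957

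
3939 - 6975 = - 3036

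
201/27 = 67/9  =  7.44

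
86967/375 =28989/125 =231.91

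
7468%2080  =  1228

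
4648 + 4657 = 9305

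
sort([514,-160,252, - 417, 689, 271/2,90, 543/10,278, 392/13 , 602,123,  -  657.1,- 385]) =[ - 657.1, - 417, - 385, -160,392/13,543/10, 90,123,271/2,252,278, 514,602 , 689]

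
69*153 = 10557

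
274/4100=137/2050 =0.07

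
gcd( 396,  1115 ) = 1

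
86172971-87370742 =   -  1197771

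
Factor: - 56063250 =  - 2^1*3^2 *5^3*24917^1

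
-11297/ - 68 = 166  +  9/68 = 166.13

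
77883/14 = 5563 + 1/14  =  5563.07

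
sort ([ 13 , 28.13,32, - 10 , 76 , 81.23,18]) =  [ - 10,13,18,28.13, 32,76, 81.23 ]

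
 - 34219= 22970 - 57189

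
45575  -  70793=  - 25218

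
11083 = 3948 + 7135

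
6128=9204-3076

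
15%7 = 1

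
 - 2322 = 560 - 2882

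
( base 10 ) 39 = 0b100111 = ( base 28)1B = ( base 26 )1D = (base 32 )17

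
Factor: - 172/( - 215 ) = 2^2 * 5^ (- 1) = 4/5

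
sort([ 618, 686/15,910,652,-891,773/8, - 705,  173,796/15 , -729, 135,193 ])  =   [ - 891, -729, - 705,686/15,796/15,773/8, 135, 173,193,618,652, 910]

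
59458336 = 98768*602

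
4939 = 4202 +737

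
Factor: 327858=2^1*3^1*53^1*  1031^1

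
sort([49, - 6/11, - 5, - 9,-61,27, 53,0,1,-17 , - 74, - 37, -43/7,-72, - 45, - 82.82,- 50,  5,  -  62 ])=[ - 82.82, - 74, - 72,- 62, - 61,-50, -45, -37, - 17,-9,-43/7, - 5,-6/11,0,1,5, 27,49, 53]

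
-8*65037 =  - 520296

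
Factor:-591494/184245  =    -  2^1*3^( - 1)  *  5^(- 1)*71^( - 1)*89^1*173^( - 1 )*3323^1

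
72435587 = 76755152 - 4319565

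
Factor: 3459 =3^1*1153^1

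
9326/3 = 3108+2/3 = 3108.67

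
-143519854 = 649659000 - 793178854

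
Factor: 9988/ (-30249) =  - 2^2*3^(-2)*11^1 * 227^1*3361^ (  -  1 )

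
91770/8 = 11471+ 1/4  =  11471.25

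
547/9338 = 547/9338 = 0.06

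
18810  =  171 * 110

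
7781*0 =0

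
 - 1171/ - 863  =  1 + 308/863= 1.36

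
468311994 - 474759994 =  -6448000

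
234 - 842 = -608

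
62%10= 2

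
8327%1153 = 256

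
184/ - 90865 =  -  1 + 90681/90865 = - 0.00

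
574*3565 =2046310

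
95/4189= 95/4189 = 0.02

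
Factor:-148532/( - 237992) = 523/838 = 2^(-1) * 419^( - 1)* 523^1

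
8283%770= 583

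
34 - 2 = 32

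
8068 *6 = 48408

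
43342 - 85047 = -41705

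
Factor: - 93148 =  - 2^2*11^1*29^1*73^1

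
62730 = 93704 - 30974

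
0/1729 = 0 = 0.00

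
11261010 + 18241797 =29502807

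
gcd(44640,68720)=80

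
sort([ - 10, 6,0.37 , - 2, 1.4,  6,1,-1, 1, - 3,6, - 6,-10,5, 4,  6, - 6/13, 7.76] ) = [ -10, - 10, - 6, - 3,  -  2,  -  1, - 6/13,0.37, 1, 1, 1.4,4,5,6, 6,6, 6,7.76 ]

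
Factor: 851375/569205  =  3^( - 2 )*5^2*7^1*13^( - 1) =175/117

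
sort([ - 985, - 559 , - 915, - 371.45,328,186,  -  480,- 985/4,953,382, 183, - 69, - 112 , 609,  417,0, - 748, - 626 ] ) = [  -  985, - 915,-748, - 626,-559, - 480 , - 371.45,-985/4, - 112, - 69,0,183,186,328, 382, 417,609 , 953 ]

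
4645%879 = 250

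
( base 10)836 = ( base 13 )4c4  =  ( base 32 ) q4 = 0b1101000100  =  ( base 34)ok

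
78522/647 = 121+235/647  =  121.36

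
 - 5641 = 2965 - 8606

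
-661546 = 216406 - 877952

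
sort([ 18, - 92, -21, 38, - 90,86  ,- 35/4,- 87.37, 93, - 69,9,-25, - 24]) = [ - 92, - 90, - 87.37, - 69, - 25, -24, - 21, - 35/4, 9,18,38, 86,93]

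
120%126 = 120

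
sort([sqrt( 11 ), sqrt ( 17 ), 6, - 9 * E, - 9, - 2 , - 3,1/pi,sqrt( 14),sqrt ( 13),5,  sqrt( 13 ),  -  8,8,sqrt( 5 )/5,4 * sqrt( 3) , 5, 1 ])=[ - 9* E, - 9, - 8, - 3, - 2,1/pi, sqrt( 5 )/5,1, sqrt(11),sqrt( 13 ), sqrt( 13 ),sqrt(  14),sqrt( 17), 5 , 5,6, 4 * sqrt(3 ),8]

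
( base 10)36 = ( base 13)2A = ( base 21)1F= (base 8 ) 44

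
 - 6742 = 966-7708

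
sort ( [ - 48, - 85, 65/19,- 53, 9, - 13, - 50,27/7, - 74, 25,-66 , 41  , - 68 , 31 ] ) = [ - 85, - 74, - 68,-66, - 53, - 50, - 48,-13, 65/19,27/7, 9, 25, 31,  41 ]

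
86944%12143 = 1943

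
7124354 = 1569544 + 5554810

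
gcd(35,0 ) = 35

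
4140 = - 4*( - 1035) 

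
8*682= 5456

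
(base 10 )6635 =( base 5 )203020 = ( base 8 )14753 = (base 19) i74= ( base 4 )1213223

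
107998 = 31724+76274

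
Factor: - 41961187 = - 1453^1*28879^1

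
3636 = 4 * 909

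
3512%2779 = 733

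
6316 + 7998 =14314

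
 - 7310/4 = -1828 + 1/2 = - 1827.50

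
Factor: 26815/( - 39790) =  - 31/46= - 2^( - 1) * 23^( - 1 )*31^1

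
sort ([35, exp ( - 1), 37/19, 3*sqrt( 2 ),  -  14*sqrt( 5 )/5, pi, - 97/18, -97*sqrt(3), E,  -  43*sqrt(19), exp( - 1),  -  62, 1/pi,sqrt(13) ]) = [ - 43 * sqrt(19), - 97*sqrt( 3 ), - 62,-14* sqrt( 5 ) /5,- 97/18,1/pi, exp(-1), exp(-1), 37/19, E,pi, sqrt(13 ), 3* sqrt (2 ), 35 ] 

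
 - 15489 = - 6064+  -  9425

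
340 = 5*68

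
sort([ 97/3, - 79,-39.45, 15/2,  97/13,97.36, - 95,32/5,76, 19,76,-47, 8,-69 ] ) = [ - 95, - 79, - 69, - 47, - 39.45, 32/5,97/13,15/2, 8,19,97/3 , 76,76, 97.36]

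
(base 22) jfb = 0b10010101000001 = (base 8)22501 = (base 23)i0f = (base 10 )9537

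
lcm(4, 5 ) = 20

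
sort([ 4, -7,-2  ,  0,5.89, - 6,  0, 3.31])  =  [ - 7, - 6, - 2, 0, 0, 3.31, 4,5.89 ]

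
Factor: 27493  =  19^1 * 1447^1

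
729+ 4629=5358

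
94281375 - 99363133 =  - 5081758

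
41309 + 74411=115720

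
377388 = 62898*6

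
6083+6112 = 12195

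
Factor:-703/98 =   -  2^( - 1)*7^( - 2) *19^1*37^1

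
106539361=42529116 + 64010245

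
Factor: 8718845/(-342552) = -2^ (-3) * 3^(-1) * 5^1*7^( - 1)*97^1*2039^ ( - 1)*17977^1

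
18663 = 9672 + 8991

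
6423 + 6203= 12626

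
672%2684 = 672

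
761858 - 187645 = 574213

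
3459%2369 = 1090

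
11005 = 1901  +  9104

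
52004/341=152 + 172/341 = 152.50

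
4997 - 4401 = 596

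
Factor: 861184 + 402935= 3^1*103^1*4091^1 = 1264119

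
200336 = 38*5272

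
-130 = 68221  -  68351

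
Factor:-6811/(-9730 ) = 7/10=2^ ( - 1 )*5^ ( - 1 )*7^1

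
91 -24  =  67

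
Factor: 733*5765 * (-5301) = -22400674245 = - 3^2*5^1*  19^1*31^1* 733^1*1153^1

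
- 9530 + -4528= - 14058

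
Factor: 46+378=424 =2^3*53^1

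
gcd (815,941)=1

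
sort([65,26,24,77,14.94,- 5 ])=[ - 5,14.94,24, 26,65 , 77] 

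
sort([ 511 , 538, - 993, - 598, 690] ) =[ - 993, - 598,  511, 538,690 ] 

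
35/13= 2 + 9/13 = 2.69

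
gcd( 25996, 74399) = 97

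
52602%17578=17446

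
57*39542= 2253894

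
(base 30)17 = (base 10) 37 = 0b100101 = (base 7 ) 52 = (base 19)1I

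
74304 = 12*6192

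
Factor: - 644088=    - 2^3*3^1*47^1*571^1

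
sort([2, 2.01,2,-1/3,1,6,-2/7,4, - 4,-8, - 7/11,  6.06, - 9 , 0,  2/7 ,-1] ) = [- 9 ,  -  8, - 4,  -  1, - 7/11, - 1/3, - 2/7, 0 , 2/7, 1, 2, 2,2.01,  4,6,  6.06] 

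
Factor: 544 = 2^5 * 17^1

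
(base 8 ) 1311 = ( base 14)38d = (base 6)3145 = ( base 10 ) 713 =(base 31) n0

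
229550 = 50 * 4591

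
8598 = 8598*1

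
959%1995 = 959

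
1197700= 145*8260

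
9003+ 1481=10484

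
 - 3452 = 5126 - 8578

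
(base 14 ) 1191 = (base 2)101111111011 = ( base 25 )4MH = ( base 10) 3067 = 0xBFB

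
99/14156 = 99/14156 = 0.01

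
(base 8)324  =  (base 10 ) 212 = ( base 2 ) 11010100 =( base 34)68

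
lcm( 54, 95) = 5130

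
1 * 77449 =77449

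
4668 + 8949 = 13617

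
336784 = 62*5432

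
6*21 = 126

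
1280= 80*16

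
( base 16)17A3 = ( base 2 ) 1011110100011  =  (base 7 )23433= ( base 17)13fg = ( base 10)6051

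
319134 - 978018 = -658884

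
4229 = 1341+2888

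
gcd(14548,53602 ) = 2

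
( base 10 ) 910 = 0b1110001110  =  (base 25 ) 1BA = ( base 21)217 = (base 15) 40a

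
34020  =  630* 54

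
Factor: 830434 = 2^1*11^1*37747^1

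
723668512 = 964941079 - 241272567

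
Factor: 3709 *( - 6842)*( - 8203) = 208167350534 = 2^1*11^1 * 13^1*311^1 * 631^1*3709^1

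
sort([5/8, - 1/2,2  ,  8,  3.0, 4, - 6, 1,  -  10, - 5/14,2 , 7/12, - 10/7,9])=[ - 10, - 6 , - 10/7, - 1/2, -5/14,7/12 , 5/8, 1, 2, 2, 3.0,4, 8,9]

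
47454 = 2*23727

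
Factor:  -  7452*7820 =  - 58274640 = - 2^4*3^4*5^1*17^1*23^2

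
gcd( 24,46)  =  2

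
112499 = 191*589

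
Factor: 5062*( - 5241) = - 26529942 = -2^1 * 3^1*1747^1*2531^1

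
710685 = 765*929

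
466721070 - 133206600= 333514470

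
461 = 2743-2282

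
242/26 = 121/13 = 9.31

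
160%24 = 16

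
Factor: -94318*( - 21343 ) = 2^1*7^2*3049^1*6737^1=2013029074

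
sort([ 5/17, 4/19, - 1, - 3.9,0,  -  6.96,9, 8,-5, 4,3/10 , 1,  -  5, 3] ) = [ -6.96, - 5, - 5, - 3.9, - 1, 0,4/19,5/17 , 3/10, 1, 3,4, 8, 9]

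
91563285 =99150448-7587163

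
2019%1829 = 190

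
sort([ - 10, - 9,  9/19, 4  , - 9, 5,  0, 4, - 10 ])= [  -  10, - 10,-9,- 9, 0, 9/19, 4, 4, 5]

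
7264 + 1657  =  8921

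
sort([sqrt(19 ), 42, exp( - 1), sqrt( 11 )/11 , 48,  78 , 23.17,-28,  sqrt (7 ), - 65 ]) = [ - 65, - 28,  sqrt( 11 ) /11,exp( - 1),sqrt(7), sqrt( 19), 23.17,  42,48,  78 ]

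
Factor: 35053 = 35053^1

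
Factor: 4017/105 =1339/35 = 5^(-1)*7^( - 1 )*13^1*103^1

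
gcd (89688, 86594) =2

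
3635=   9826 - 6191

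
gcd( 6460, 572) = 4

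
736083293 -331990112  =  404093181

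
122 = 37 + 85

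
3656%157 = 45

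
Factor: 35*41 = 5^1 * 7^1*41^1 = 1435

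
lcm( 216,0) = 0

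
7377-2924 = 4453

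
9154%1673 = 789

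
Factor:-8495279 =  - 13^1*673^1 * 971^1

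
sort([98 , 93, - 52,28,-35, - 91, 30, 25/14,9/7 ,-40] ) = [ - 91 ,-52, - 40,-35, 9/7, 25/14,  28, 30,93,  98]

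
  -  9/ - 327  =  3/109 =0.03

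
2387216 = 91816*26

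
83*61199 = 5079517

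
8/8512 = 1/1064  =  0.00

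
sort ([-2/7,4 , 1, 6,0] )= [  -  2/7,  0  ,  1,4,6]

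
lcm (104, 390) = 1560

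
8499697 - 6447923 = 2051774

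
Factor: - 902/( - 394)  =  451/197 = 11^1*41^1 * 197^( - 1)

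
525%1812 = 525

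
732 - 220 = 512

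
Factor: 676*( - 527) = -2^2 * 13^2 * 17^1* 31^1 =- 356252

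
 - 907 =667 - 1574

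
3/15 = 1/5 = 0.20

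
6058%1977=127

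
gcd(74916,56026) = 2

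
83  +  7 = 90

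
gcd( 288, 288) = 288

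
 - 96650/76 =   -  1272 + 11/38 = - 1271.71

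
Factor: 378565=5^1*11^1*6883^1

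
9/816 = 3/272 = 0.01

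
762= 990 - 228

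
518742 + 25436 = 544178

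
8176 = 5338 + 2838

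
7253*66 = 478698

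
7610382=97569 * 78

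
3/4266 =1/1422 = 0.00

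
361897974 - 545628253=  - 183730279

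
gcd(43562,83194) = 2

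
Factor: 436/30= 2^1*3^( - 1 )*5^( - 1 )*109^1 = 218/15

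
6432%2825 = 782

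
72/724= 18/181 =0.10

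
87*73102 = 6359874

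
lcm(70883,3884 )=283532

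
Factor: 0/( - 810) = 0^1  =  0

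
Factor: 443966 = 2^1 *139^1*1597^1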